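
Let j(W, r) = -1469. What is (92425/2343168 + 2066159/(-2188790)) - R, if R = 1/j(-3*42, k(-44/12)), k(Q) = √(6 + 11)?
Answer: -30131188409033/33336567463680 ≈ -0.90385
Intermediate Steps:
k(Q) = √17
R = -1/1469 (R = 1/(-1469) = -1/1469 ≈ -0.00068074)
(92425/2343168 + 2066159/(-2188790)) - R = (92425/2343168 + 2066159/(-2188790)) - 1*(-1/1469) = (92425*(1/2343168) + 2066159*(-1/2188790)) + 1/1469 = (92425/2343168 - 2066159/2188790) + 1/1469 = -2319529367981/2564351343360 + 1/1469 = -30131188409033/33336567463680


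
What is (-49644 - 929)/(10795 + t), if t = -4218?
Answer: -50573/6577 ≈ -7.6894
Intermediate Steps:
(-49644 - 929)/(10795 + t) = (-49644 - 929)/(10795 - 4218) = -50573/6577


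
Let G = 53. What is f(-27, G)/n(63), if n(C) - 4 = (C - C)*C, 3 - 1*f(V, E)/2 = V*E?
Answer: 717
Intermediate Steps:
f(V, E) = 6 - 2*E*V (f(V, E) = 6 - 2*V*E = 6 - 2*E*V)
n(C) = 4 (n(C) = 4 + (C - C)*C = 4 + 0*C = 4 + 0 = 4)
f(-27, G)/n(63) = (6 - 2*53*(-27))/4 = (6 + 2862)*(¼) = 2868*(¼) = 717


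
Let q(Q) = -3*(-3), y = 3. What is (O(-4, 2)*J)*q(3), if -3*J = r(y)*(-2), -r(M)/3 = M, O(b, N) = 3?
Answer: -162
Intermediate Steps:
r(M) = -3*M
q(Q) = 9
J = -6 (J = -(-3*3)*(-2)/3 = -(-3)*(-2) = -1/3*18 = -6)
(O(-4, 2)*J)*q(3) = (3*(-6))*9 = -18*9 = -162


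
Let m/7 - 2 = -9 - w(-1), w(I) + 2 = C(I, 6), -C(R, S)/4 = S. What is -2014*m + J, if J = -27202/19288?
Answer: -2583274729/9644 ≈ -2.6786e+5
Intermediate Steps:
C(R, S) = -4*S
J = -13601/9644 (J = -27202*1/19288 = -13601/9644 ≈ -1.4103)
w(I) = -26 (w(I) = -2 - 4*6 = -2 - 24 = -26)
m = 133 (m = 14 + 7*(-9 - 1*(-26)) = 14 + 7*(-9 + 26) = 14 + 7*17 = 14 + 119 = 133)
-2014*m + J = -2014*133 - 13601/9644 = -267862 - 13601/9644 = -2583274729/9644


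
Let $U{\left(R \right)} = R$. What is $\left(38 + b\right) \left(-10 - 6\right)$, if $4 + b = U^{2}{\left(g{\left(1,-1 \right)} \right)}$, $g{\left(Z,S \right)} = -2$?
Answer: $-608$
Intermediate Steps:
$b = 0$ ($b = -4 + \left(-2\right)^{2} = -4 + 4 = 0$)
$\left(38 + b\right) \left(-10 - 6\right) = \left(38 + 0\right) \left(-10 - 6\right) = 38 \left(-16\right) = -608$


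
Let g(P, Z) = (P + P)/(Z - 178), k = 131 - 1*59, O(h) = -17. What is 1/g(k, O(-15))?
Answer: -65/48 ≈ -1.3542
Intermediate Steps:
k = 72 (k = 131 - 59 = 72)
g(P, Z) = 2*P/(-178 + Z) (g(P, Z) = (2*P)/(-178 + Z) = 2*P/(-178 + Z))
1/g(k, O(-15)) = 1/(2*72/(-178 - 17)) = 1/(2*72/(-195)) = 1/(2*72*(-1/195)) = 1/(-48/65) = -65/48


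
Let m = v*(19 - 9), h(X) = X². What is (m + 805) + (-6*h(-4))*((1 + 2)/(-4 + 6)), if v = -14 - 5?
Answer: 471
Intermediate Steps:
v = -19
m = -190 (m = -19*(19 - 9) = -19*10 = -190)
(m + 805) + (-6*h(-4))*((1 + 2)/(-4 + 6)) = (-190 + 805) + (-6*(-4)²)*((1 + 2)/(-4 + 6)) = 615 + (-6*16)*(3/2) = 615 - 288/2 = 615 - 96*3/2 = 615 - 144 = 471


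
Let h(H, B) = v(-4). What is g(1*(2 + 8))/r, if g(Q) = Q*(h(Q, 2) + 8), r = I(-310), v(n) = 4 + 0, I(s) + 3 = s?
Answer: -120/313 ≈ -0.38339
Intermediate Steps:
I(s) = -3 + s
v(n) = 4
r = -313 (r = -3 - 310 = -313)
h(H, B) = 4
g(Q) = 12*Q (g(Q) = Q*(4 + 8) = Q*12 = 12*Q)
g(1*(2 + 8))/r = (12*(1*(2 + 8)))/(-313) = (12*(1*10))*(-1/313) = (12*10)*(-1/313) = 120*(-1/313) = -120/313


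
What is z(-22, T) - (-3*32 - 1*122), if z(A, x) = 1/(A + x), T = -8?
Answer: 6539/30 ≈ 217.97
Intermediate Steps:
z(-22, T) - (-3*32 - 1*122) = 1/(-22 - 8) - (-3*32 - 1*122) = 1/(-30) - (-96 - 122) = -1/30 - 1*(-218) = -1/30 + 218 = 6539/30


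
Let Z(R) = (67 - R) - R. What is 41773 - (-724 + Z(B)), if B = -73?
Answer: 42284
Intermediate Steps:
Z(R) = 67 - 2*R
41773 - (-724 + Z(B)) = 41773 - (-724 + (67 - 2*(-73))) = 41773 - (-724 + (67 + 146)) = 41773 - (-724 + 213) = 41773 - 1*(-511) = 41773 + 511 = 42284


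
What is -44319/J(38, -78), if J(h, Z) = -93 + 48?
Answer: 14773/15 ≈ 984.87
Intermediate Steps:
J(h, Z) = -45
-44319/J(38, -78) = -44319/(-45) = -44319*(-1/45) = 14773/15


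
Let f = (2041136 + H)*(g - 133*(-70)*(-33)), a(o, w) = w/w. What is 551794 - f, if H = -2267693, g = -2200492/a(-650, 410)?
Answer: -568141421360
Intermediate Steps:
a(o, w) = 1
g = -2200492 (g = -2200492/1 = -2200492*1 = -2200492)
f = 568141973154 (f = (2041136 - 2267693)*(-2200492 - 133*(-70)*(-33)) = -226557*(-2200492 + 9310*(-33)) = -226557*(-2200492 - 307230) = -226557*(-2507722) = 568141973154)
551794 - f = 551794 - 1*568141973154 = 551794 - 568141973154 = -568141421360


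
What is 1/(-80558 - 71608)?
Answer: -1/152166 ≈ -6.5718e-6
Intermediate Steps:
1/(-80558 - 71608) = 1/(-152166) = -1/152166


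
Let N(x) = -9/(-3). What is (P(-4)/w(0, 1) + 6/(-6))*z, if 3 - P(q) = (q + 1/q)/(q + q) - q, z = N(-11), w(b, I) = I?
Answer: -243/32 ≈ -7.5938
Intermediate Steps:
N(x) = 3 (N(x) = -9*(-⅓) = 3)
z = 3
P(q) = 3 + q - (q + 1/q)/(2*q) (P(q) = 3 - ((q + 1/q)/(q + q) - q) = 3 - ((q + 1/q)/((2*q)) - q) = 3 - ((q + 1/q)*(1/(2*q)) - q) = 3 - ((q + 1/q)/(2*q) - q) = 3 - (-q + (q + 1/q)/(2*q)) = 3 + (q - (q + 1/q)/(2*q)) = 3 + q - (q + 1/q)/(2*q))
(P(-4)/w(0, 1) + 6/(-6))*z = ((5/2 - 4 - ½/(-4)²)/1 + 6/(-6))*3 = ((5/2 - 4 - ½*1/16)*1 + 6*(-⅙))*3 = ((5/2 - 4 - 1/32)*1 - 1)*3 = (-49/32*1 - 1)*3 = (-49/32 - 1)*3 = -81/32*3 = -243/32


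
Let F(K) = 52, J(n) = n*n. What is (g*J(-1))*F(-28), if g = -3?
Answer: -156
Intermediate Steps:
J(n) = n²
(g*J(-1))*F(-28) = -3*(-1)²*52 = -3*1*52 = -3*52 = -156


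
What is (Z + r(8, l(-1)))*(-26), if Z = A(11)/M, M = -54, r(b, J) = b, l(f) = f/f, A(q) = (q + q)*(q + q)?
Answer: 676/27 ≈ 25.037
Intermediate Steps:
A(q) = 4*q² (A(q) = (2*q)*(2*q) = 4*q²)
l(f) = 1
Z = -242/27 (Z = (4*11²)/(-54) = (4*121)*(-1/54) = 484*(-1/54) = -242/27 ≈ -8.9630)
(Z + r(8, l(-1)))*(-26) = (-242/27 + 8)*(-26) = -26/27*(-26) = 676/27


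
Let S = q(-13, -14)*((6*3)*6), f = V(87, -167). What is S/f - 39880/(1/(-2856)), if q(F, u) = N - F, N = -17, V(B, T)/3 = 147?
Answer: 5580966672/49 ≈ 1.1390e+8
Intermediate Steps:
V(B, T) = 441 (V(B, T) = 3*147 = 441)
f = 441
q(F, u) = -17 - F
S = -432 (S = (-17 - 1*(-13))*((6*3)*6) = (-17 + 13)*(18*6) = -4*108 = -432)
S/f - 39880/(1/(-2856)) = -432/441 - 39880/(1/(-2856)) = -432*1/441 - 39880/(-1/2856) = -48/49 - 39880*(-2856) = -48/49 + 113897280 = 5580966672/49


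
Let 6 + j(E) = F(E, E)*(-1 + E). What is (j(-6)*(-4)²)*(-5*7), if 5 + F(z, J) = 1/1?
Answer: -12320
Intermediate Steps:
F(z, J) = -4 (F(z, J) = -5 + 1/1 = -5 + 1 = -4)
j(E) = -2 - 4*E (j(E) = -6 - 4*(-1 + E) = -6 + (4 - 4*E) = -2 - 4*E)
(j(-6)*(-4)²)*(-5*7) = ((-2 - 4*(-6))*(-4)²)*(-5*7) = ((-2 + 24)*16)*(-35) = (22*16)*(-35) = 352*(-35) = -12320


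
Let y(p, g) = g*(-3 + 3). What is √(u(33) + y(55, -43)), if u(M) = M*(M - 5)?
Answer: 2*√231 ≈ 30.397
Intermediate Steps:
u(M) = M*(-5 + M)
y(p, g) = 0 (y(p, g) = g*0 = 0)
√(u(33) + y(55, -43)) = √(33*(-5 + 33) + 0) = √(33*28 + 0) = √(924 + 0) = √924 = 2*√231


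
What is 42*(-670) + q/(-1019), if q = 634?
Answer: -28675294/1019 ≈ -28141.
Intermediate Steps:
42*(-670) + q/(-1019) = 42*(-670) + 634/(-1019) = -28140 + 634*(-1/1019) = -28140 - 634/1019 = -28675294/1019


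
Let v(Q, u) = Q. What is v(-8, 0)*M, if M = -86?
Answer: 688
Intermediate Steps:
v(-8, 0)*M = -8*(-86) = 688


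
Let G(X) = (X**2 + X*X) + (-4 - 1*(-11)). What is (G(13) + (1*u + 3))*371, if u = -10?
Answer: 125398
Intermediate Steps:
G(X) = 7 + 2*X**2 (G(X) = (X**2 + X**2) + (-4 + 11) = 2*X**2 + 7 = 7 + 2*X**2)
(G(13) + (1*u + 3))*371 = ((7 + 2*13**2) + (1*(-10) + 3))*371 = ((7 + 2*169) + (-10 + 3))*371 = ((7 + 338) - 7)*371 = (345 - 7)*371 = 338*371 = 125398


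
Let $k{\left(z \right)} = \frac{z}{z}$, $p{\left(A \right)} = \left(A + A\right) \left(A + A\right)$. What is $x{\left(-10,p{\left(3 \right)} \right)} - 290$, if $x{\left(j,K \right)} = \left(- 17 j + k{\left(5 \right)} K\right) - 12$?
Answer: $-96$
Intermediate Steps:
$p{\left(A \right)} = 4 A^{2}$ ($p{\left(A \right)} = 2 A 2 A = 4 A^{2}$)
$k{\left(z \right)} = 1$
$x{\left(j,K \right)} = -12 + K - 17 j$ ($x{\left(j,K \right)} = \left(- 17 j + 1 K\right) - 12 = \left(- 17 j + K\right) - 12 = \left(K - 17 j\right) - 12 = -12 + K - 17 j$)
$x{\left(-10,p{\left(3 \right)} \right)} - 290 = \left(-12 + 4 \cdot 3^{2} - -170\right) - 290 = \left(-12 + 4 \cdot 9 + 170\right) - 290 = \left(-12 + 36 + 170\right) - 290 = 194 - 290 = -96$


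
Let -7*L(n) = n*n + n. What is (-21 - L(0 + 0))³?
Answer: -9261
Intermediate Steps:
L(n) = -n/7 - n²/7 (L(n) = -(n*n + n)/7 = -(n² + n)/7 = -(n + n²)/7 = -n/7 - n²/7)
(-21 - L(0 + 0))³ = (-21 - (-1)*(0 + 0)*(1 + (0 + 0))/7)³ = (-21 - (-1)*0*(1 + 0)/7)³ = (-21 - (-1)*0/7)³ = (-21 - 1*0)³ = (-21 + 0)³ = (-21)³ = -9261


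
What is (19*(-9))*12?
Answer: -2052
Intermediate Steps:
(19*(-9))*12 = -171*12 = -2052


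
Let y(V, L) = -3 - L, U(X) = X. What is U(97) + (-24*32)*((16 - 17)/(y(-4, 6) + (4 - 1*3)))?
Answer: 1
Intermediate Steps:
U(97) + (-24*32)*((16 - 17)/(y(-4, 6) + (4 - 1*3))) = 97 + (-24*32)*((16 - 17)/((-3 - 1*6) + (4 - 1*3))) = 97 - (-768)/((-3 - 6) + (4 - 3)) = 97 - (-768)/(-9 + 1) = 97 - (-768)/(-8) = 97 - (-768)*(-1)/8 = 97 - 768*⅛ = 97 - 96 = 1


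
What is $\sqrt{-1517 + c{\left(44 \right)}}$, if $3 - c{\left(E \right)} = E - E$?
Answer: $i \sqrt{1514} \approx 38.91 i$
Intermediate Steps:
$c{\left(E \right)} = 3$ ($c{\left(E \right)} = 3 - \left(E - E\right) = 3 - 0 = 3 + 0 = 3$)
$\sqrt{-1517 + c{\left(44 \right)}} = \sqrt{-1517 + 3} = \sqrt{-1514} = i \sqrt{1514}$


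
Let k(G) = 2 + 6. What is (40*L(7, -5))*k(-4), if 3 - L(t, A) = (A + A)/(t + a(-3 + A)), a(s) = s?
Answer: -2240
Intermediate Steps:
k(G) = 8
L(t, A) = 3 - 2*A/(-3 + A + t) (L(t, A) = 3 - (A + A)/(t + (-3 + A)) = 3 - 2*A/(-3 + A + t))
(40*L(7, -5))*k(-4) = (40*((-9 - 5 + 3*7)/(-3 - 5 + 7)))*8 = (40*((-9 - 5 + 21)/(-1)))*8 = (40*(-1*7))*8 = (40*(-7))*8 = -280*8 = -2240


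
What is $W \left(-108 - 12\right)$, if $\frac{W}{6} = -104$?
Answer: $74880$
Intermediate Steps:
$W = -624$ ($W = 6 \left(-104\right) = -624$)
$W \left(-108 - 12\right) = - 624 \left(-108 - 12\right) = \left(-624\right) \left(-120\right) = 74880$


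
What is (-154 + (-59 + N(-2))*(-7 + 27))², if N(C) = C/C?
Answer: 1726596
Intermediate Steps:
N(C) = 1
(-154 + (-59 + N(-2))*(-7 + 27))² = (-154 + (-59 + 1)*(-7 + 27))² = (-154 - 58*20)² = (-154 - 1160)² = (-1314)² = 1726596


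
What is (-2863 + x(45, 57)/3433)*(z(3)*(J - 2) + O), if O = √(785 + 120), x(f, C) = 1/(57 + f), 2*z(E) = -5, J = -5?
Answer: -35088383995/700332 - 1002525257*√905/350166 ≈ -1.3623e+5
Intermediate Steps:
z(E) = -5/2 (z(E) = (½)*(-5) = -5/2)
O = √905 ≈ 30.083
(-2863 + x(45, 57)/3433)*(z(3)*(J - 2) + O) = (-2863 + 1/((57 + 45)*3433))*(-5*(-5 - 2)/2 + √905) = (-2863 + (1/3433)/102)*(-5/2*(-7) + √905) = (-2863 + (1/102)*(1/3433))*(35/2 + √905) = (-2863 + 1/350166)*(35/2 + √905) = -1002525257*(35/2 + √905)/350166 = -35088383995/700332 - 1002525257*√905/350166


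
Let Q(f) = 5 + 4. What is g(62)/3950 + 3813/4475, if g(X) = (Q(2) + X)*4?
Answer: 65329/70705 ≈ 0.92397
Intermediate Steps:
Q(f) = 9
g(X) = 36 + 4*X (g(X) = (9 + X)*4 = 36 + 4*X)
g(62)/3950 + 3813/4475 = (36 + 4*62)/3950 + 3813/4475 = (36 + 248)*(1/3950) + 3813*(1/4475) = 284*(1/3950) + 3813/4475 = 142/1975 + 3813/4475 = 65329/70705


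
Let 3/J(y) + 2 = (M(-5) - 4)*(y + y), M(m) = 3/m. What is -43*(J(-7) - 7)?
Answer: 31089/104 ≈ 298.93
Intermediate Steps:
J(y) = 3/(-2 - 46*y/5) (J(y) = 3/(-2 + (3/(-5) - 4)*(y + y)) = 3/(-2 + (3*(-1/5) - 4)*(2*y)) = 3/(-2 + (-3/5 - 4)*(2*y)) = 3/(-2 - 46*y/5))
-43*(J(-7) - 7) = -43*(-15/(10 + 46*(-7)) - 7) = -43*(-15/(10 - 322) - 7) = -43*(-15/(-312) - 7) = -43*(-15*(-1/312) - 7) = -43*(5/104 - 7) = -43*(-723/104) = 31089/104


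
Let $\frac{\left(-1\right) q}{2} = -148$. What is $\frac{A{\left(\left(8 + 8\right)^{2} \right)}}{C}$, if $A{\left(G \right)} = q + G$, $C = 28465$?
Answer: $\frac{552}{28465} \approx 0.019392$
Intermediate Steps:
$q = 296$ ($q = \left(-2\right) \left(-148\right) = 296$)
$A{\left(G \right)} = 296 + G$
$\frac{A{\left(\left(8 + 8\right)^{2} \right)}}{C} = \frac{296 + \left(8 + 8\right)^{2}}{28465} = \left(296 + 16^{2}\right) \frac{1}{28465} = \left(296 + 256\right) \frac{1}{28465} = 552 \cdot \frac{1}{28465} = \frac{552}{28465}$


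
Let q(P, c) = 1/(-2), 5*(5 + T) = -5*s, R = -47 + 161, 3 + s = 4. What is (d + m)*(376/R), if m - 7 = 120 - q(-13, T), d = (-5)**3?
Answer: 470/57 ≈ 8.2456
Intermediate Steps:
s = 1 (s = -3 + 4 = 1)
R = 114
d = -125
T = -6 (T = -5 + (-5*1)/5 = -5 + (1/5)*(-5) = -5 - 1 = -6)
q(P, c) = -1/2
m = 255/2 (m = 7 + (120 - 1*(-1/2)) = 7 + (120 + 1/2) = 7 + 241/2 = 255/2 ≈ 127.50)
(d + m)*(376/R) = (-125 + 255/2)*(376/114) = 5*(376*(1/114))/2 = (5/2)*(188/57) = 470/57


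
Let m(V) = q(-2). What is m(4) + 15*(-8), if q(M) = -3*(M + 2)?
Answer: -120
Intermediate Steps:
q(M) = -6 - 3*M (q(M) = -3*(2 + M) = -6 - 3*M)
m(V) = 0 (m(V) = -6 - 3*(-2) = -6 + 6 = 0)
m(4) + 15*(-8) = 0 + 15*(-8) = 0 - 120 = -120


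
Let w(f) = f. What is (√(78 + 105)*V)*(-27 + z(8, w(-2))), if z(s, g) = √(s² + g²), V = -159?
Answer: -318*√3111 + 4293*√183 ≈ 40338.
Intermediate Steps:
z(s, g) = √(g² + s²)
(√(78 + 105)*V)*(-27 + z(8, w(-2))) = (√(78 + 105)*(-159))*(-27 + √((-2)² + 8²)) = (√183*(-159))*(-27 + √(4 + 64)) = (-159*√183)*(-27 + √68) = (-159*√183)*(-27 + 2*√17) = -159*√183*(-27 + 2*√17)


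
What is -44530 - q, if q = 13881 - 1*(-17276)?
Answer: -75687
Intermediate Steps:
q = 31157 (q = 13881 + 17276 = 31157)
-44530 - q = -44530 - 1*31157 = -44530 - 31157 = -75687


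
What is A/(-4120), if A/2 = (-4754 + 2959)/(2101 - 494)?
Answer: 359/662084 ≈ 0.00054223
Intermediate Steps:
A = -3590/1607 (A = 2*((-4754 + 2959)/(2101 - 494)) = 2*(-1795/1607) = -3590/1607 ≈ -2.2340)
A/(-4120) = -3590/1607/(-4120) = -3590/1607*(-1/4120) = 359/662084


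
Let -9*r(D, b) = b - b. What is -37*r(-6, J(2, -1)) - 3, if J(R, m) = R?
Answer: -3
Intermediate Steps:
r(D, b) = 0 (r(D, b) = -(b - b)/9 = -⅑*0 = 0)
-37*r(-6, J(2, -1)) - 3 = -37*0 - 3 = 0 - 3 = -3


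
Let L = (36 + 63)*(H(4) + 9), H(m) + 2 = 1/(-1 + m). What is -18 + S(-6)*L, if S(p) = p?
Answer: -4374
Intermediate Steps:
H(m) = -2 + 1/(-1 + m)
L = 726 (L = (36 + 63)*((3 - 2*4)/(-1 + 4) + 9) = 99*((3 - 8)/3 + 9) = 99*((⅓)*(-5) + 9) = 99*(-5/3 + 9) = 99*(22/3) = 726)
-18 + S(-6)*L = -18 - 6*726 = -18 - 4356 = -4374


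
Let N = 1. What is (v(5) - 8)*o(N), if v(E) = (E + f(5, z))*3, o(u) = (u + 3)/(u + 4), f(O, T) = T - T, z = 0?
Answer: 28/5 ≈ 5.6000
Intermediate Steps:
f(O, T) = 0
o(u) = (3 + u)/(4 + u)
v(E) = 3*E (v(E) = (E + 0)*3 = E*3 = 3*E)
(v(5) - 8)*o(N) = (3*5 - 8)*((3 + 1)/(4 + 1)) = (15 - 8)*(4/5) = 7*((⅕)*4) = 7*(⅘) = 28/5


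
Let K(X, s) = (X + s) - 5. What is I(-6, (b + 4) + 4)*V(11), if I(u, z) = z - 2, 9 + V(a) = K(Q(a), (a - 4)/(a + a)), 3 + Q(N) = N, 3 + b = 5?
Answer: -500/11 ≈ -45.455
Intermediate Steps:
b = 2 (b = -3 + 5 = 2)
Q(N) = -3 + N
K(X, s) = -5 + X + s
V(a) = -17 + a + (-4 + a)/(2*a) (V(a) = -9 + (-5 + (-3 + a) + (a - 4)/(a + a)) = -9 + (-5 + (-3 + a) + (-4 + a)/((2*a))) = -9 + (-5 + (-3 + a) + (-4 + a)*(1/(2*a))) = -9 + (-5 + (-3 + a) + (-4 + a)/(2*a)) = -9 + (-8 + a + (-4 + a)/(2*a)) = -17 + a + (-4 + a)/(2*a))
I(u, z) = -2 + z
I(-6, (b + 4) + 4)*V(11) = (-2 + ((2 + 4) + 4))*(-33/2 + 11 - 2/11) = (-2 + (6 + 4))*(-33/2 + 11 - 2*1/11) = (-2 + 10)*(-33/2 + 11 - 2/11) = 8*(-125/22) = -500/11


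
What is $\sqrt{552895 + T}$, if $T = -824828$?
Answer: $i \sqrt{271933} \approx 521.47 i$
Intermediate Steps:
$\sqrt{552895 + T} = \sqrt{552895 - 824828} = \sqrt{-271933} = i \sqrt{271933}$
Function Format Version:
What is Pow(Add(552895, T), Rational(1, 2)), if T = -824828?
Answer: Mul(I, Pow(271933, Rational(1, 2))) ≈ Mul(521.47, I)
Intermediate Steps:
Pow(Add(552895, T), Rational(1, 2)) = Pow(Add(552895, -824828), Rational(1, 2)) = Pow(-271933, Rational(1, 2)) = Mul(I, Pow(271933, Rational(1, 2)))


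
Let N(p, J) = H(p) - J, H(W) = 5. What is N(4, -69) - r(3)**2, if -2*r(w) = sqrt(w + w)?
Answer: 145/2 ≈ 72.500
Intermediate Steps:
r(w) = -sqrt(2)*sqrt(w)/2 (r(w) = -sqrt(w + w)/2 = -sqrt(2)*sqrt(w)/2)
N(p, J) = 5 - J
N(4, -69) - r(3)**2 = (5 - 1*(-69)) - (-sqrt(2)*sqrt(3)/2)**2 = (5 + 69) - (-sqrt(6)/2)**2 = 74 - 1*3/2 = 74 - 3/2 = 145/2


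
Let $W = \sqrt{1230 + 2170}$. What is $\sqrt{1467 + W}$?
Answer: $\sqrt{1467 + 10 \sqrt{34}} \approx 39.055$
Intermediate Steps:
$W = 10 \sqrt{34}$ ($W = \sqrt{3400} = 10 \sqrt{34} \approx 58.31$)
$\sqrt{1467 + W} = \sqrt{1467 + 10 \sqrt{34}}$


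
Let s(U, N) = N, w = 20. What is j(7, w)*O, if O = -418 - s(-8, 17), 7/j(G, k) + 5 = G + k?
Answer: -3045/22 ≈ -138.41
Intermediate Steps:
j(G, k) = 7/(-5 + G + k) (j(G, k) = 7/(-5 + (G + k)) = 7/(-5 + G + k))
O = -435 (O = -418 - 1*17 = -418 - 17 = -435)
j(7, w)*O = (7/(-5 + 7 + 20))*(-435) = (7/22)*(-435) = -3045/22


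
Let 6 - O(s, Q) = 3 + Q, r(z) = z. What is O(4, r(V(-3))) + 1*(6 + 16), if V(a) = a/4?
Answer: 103/4 ≈ 25.750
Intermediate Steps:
V(a) = a/4 (V(a) = a*(¼) = a/4)
O(s, Q) = 3 - Q (O(s, Q) = 6 - (3 + Q) = 6 + (-3 - Q) = 3 - Q)
O(4, r(V(-3))) + 1*(6 + 16) = (3 - (-3)/4) + 1*(6 + 16) = (3 - 1*(-¾)) + 1*22 = (3 + ¾) + 22 = 15/4 + 22 = 103/4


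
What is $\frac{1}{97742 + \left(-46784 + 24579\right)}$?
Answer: $\frac{1}{75537} \approx 1.3239 \cdot 10^{-5}$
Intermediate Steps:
$\frac{1}{97742 + \left(-46784 + 24579\right)} = \frac{1}{97742 - 22205} = \frac{1}{75537}$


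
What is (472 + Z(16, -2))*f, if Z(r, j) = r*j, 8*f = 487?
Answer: 26785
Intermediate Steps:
f = 487/8 (f = (⅛)*487 = 487/8 ≈ 60.875)
Z(r, j) = j*r
(472 + Z(16, -2))*f = (472 - 2*16)*(487/8) = (472 - 32)*(487/8) = 440*(487/8) = 26785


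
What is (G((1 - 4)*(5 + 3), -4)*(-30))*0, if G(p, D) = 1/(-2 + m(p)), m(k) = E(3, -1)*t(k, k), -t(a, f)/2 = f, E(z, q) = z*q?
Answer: 0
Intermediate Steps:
E(z, q) = q*z
t(a, f) = -2*f
m(k) = 6*k (m(k) = (-1*3)*(-2*k) = -(-6)*k = 6*k)
G(p, D) = 1/(-2 + 6*p)
(G((1 - 4)*(5 + 3), -4)*(-30))*0 = ((1/(2*(-1 + 3*((1 - 4)*(5 + 3)))))*(-30))*0 = ((1/(2*(-1 + 3*(-3*8))))*(-30))*0 = ((1/(2*(-1 + 3*(-24))))*(-30))*0 = ((1/(2*(-1 - 72)))*(-30))*0 = (((1/2)/(-73))*(-30))*0 = (((1/2)*(-1/73))*(-30))*0 = -1/146*(-30)*0 = (15/73)*0 = 0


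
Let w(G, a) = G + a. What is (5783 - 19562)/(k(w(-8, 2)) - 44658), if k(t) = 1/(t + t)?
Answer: 165348/535897 ≈ 0.30854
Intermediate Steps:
k(t) = 1/(2*t)
(5783 - 19562)/(k(w(-8, 2)) - 44658) = (5783 - 19562)/(1/(2*(-8 + 2)) - 44658) = -13779/((½)/(-6) - 44658) = -13779/((½)*(-⅙) - 44658) = -13779/(-1/12 - 44658) = -13779/(-535897/12) = -13779*(-12/535897) = 165348/535897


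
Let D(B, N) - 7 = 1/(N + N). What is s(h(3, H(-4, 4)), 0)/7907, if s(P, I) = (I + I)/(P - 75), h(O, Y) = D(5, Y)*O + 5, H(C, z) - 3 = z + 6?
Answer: 0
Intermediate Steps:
H(C, z) = 9 + z (H(C, z) = 3 + (z + 6) = 3 + (6 + z) = 9 + z)
D(B, N) = 7 + 1/(2*N) (D(B, N) = 7 + 1/(N + N) = 7 + 1/(2*N))
h(O, Y) = 5 + O*(7 + 1/(2*Y)) (h(O, Y) = (7 + 1/(2*Y))*O + 5 = O*(7 + 1/(2*Y)) + 5 = 5 + O*(7 + 1/(2*Y)))
s(P, I) = 2*I/(-75 + P) (s(P, I) = (2*I)/(-75 + P) = 2*I/(-75 + P))
s(h(3, H(-4, 4)), 0)/7907 = (2*0/(-75 + (5 + 7*3 + (½)*3/(9 + 4))))/7907 = (2*0/(-75 + (5 + 21 + (½)*3/13)))*(1/7907) = (2*0/(-75 + (5 + 21 + (½)*3*(1/13))))*(1/7907) = (2*0/(-75 + (5 + 21 + 3/26)))*(1/7907) = (2*0/(-75 + 679/26))*(1/7907) = (2*0/(-1271/26))*(1/7907) = (2*0*(-26/1271))*(1/7907) = 0*(1/7907) = 0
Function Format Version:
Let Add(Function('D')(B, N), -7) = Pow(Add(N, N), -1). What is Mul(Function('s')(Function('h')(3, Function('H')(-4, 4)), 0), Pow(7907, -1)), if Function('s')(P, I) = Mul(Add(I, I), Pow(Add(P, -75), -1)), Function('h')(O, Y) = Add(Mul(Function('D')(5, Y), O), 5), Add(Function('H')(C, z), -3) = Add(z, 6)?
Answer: 0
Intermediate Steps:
Function('H')(C, z) = Add(9, z) (Function('H')(C, z) = Add(3, Add(z, 6)) = Add(3, Add(6, z)) = Add(9, z))
Function('D')(B, N) = Add(7, Mul(Rational(1, 2), Pow(N, -1))) (Function('D')(B, N) = Add(7, Pow(Add(N, N), -1)) = Add(7, Pow(Mul(2, N), -1)) = Add(7, Mul(Rational(1, 2), Pow(N, -1))))
Function('h')(O, Y) = Add(5, Mul(O, Add(7, Mul(Rational(1, 2), Pow(Y, -1))))) (Function('h')(O, Y) = Add(Mul(Add(7, Mul(Rational(1, 2), Pow(Y, -1))), O), 5) = Add(Mul(O, Add(7, Mul(Rational(1, 2), Pow(Y, -1)))), 5) = Add(5, Mul(O, Add(7, Mul(Rational(1, 2), Pow(Y, -1))))))
Function('s')(P, I) = Mul(2, I, Pow(Add(-75, P), -1)) (Function('s')(P, I) = Mul(Mul(2, I), Pow(Add(-75, P), -1)) = Mul(2, I, Pow(Add(-75, P), -1)))
Mul(Function('s')(Function('h')(3, Function('H')(-4, 4)), 0), Pow(7907, -1)) = Mul(Mul(2, 0, Pow(Add(-75, Add(5, Mul(7, 3), Mul(Rational(1, 2), 3, Pow(Add(9, 4), -1)))), -1)), Pow(7907, -1)) = Mul(Mul(2, 0, Pow(Add(-75, Add(5, 21, Mul(Rational(1, 2), 3, Pow(13, -1)))), -1)), Rational(1, 7907)) = Mul(Mul(2, 0, Pow(Add(-75, Add(5, 21, Mul(Rational(1, 2), 3, Rational(1, 13)))), -1)), Rational(1, 7907)) = Mul(Mul(2, 0, Pow(Add(-75, Add(5, 21, Rational(3, 26))), -1)), Rational(1, 7907)) = Mul(Mul(2, 0, Pow(Add(-75, Rational(679, 26)), -1)), Rational(1, 7907)) = Mul(Mul(2, 0, Pow(Rational(-1271, 26), -1)), Rational(1, 7907)) = Mul(Mul(2, 0, Rational(-26, 1271)), Rational(1, 7907)) = Mul(0, Rational(1, 7907)) = 0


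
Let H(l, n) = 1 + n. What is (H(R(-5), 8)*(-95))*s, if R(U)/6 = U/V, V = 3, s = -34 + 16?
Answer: 15390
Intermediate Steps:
s = -18
R(U) = 2*U (R(U) = 6*(U/3) = 2*U)
(H(R(-5), 8)*(-95))*s = ((1 + 8)*(-95))*(-18) = (9*(-95))*(-18) = -855*(-18) = 15390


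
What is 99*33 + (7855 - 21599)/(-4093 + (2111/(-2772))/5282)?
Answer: 195987633916437/59928496583 ≈ 3270.4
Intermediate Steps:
99*33 + (7855 - 21599)/(-4093 + (2111/(-2772))/5282) = 3267 - 13744/(-4093 + (2111*(-1/2772))*(1/5282)) = 3267 - 13744/(-4093 - 2111/2772*1/5282) = 3267 - 13744/(-4093 - 2111/14641704) = 3267 - 13744/(-59928496583/14641704) = 3267 - 13744*(-14641704/59928496583) = 3267 + 201235579776/59928496583 = 195987633916437/59928496583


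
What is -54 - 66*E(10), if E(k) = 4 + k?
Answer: -978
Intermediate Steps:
-54 - 66*E(10) = -54 - 66*(4 + 10) = -54 - 66*14 = -54 - 924 = -978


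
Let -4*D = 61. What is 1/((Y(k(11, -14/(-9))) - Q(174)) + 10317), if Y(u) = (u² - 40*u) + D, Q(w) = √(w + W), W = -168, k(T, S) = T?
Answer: 159724/1594484665 + 16*√6/1594484665 ≈ 0.00010020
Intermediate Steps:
D = -61/4 (D = -¼*61 = -61/4 ≈ -15.250)
Q(w) = √(-168 + w) (Q(w) = √(w - 168) = √(-168 + w))
Y(u) = -61/4 + u² - 40*u (Y(u) = (u² - 40*u) - 61/4 = -61/4 + u² - 40*u)
1/((Y(k(11, -14/(-9))) - Q(174)) + 10317) = 1/(((-61/4 + 11² - 40*11) - √(-168 + 174)) + 10317) = 1/(((-61/4 + 121 - 440) - √6) + 10317) = 1/((-1337/4 - √6) + 10317) = 1/(39931/4 - √6)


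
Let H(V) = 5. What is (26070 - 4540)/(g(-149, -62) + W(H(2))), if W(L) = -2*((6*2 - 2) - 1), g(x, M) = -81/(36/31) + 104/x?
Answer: -2566376/10543 ≈ -243.42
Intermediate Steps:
g(x, M) = -279/4 + 104/x (g(x, M) = -81/(36*(1/31)) + 104/x = -81/36/31 + 104/x = -81*31/36 + 104/x = -279/4 + 104/x)
W(L) = -18 (W(L) = -2*((12 - 2) - 1) = -2*(10 - 1) = -2*9 = -18)
(26070 - 4540)/(g(-149, -62) + W(H(2))) = (26070 - 4540)/((-279/4 + 104/(-149)) - 18) = 21530/((-279/4 + 104*(-1/149)) - 18) = 21530/((-279/4 - 104/149) - 18) = 21530/(-41987/596 - 18) = 21530/(-52715/596) = 21530*(-596/52715) = -2566376/10543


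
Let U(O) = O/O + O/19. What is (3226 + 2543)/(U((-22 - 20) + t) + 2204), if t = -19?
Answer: 109611/41834 ≈ 2.6201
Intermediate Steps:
U(O) = 1 + O/19 (U(O) = 1 + O*(1/19) = 1 + O/19)
(3226 + 2543)/(U((-22 - 20) + t) + 2204) = (3226 + 2543)/((1 + ((-22 - 20) - 19)/19) + 2204) = 5769/((1 + (-42 - 19)/19) + 2204) = 5769/((1 + (1/19)*(-61)) + 2204) = 5769/((1 - 61/19) + 2204) = 5769/(-42/19 + 2204) = 5769/(41834/19) = 5769*(19/41834) = 109611/41834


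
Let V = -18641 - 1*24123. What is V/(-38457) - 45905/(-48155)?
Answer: 764933801/370379367 ≈ 2.0653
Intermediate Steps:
V = -42764 (V = -18641 - 24123 = -42764)
V/(-38457) - 45905/(-48155) = -42764/(-38457) - 45905/(-48155) = -42764*(-1/38457) - 45905*(-1/48155) = 42764/38457 + 9181/9631 = 764933801/370379367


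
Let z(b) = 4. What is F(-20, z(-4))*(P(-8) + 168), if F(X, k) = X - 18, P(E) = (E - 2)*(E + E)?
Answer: -12464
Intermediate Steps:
P(E) = 2*E*(-2 + E) (P(E) = (-2 + E)*(2*E) = 2*E*(-2 + E))
F(X, k) = -18 + X
F(-20, z(-4))*(P(-8) + 168) = (-18 - 20)*(2*(-8)*(-2 - 8) + 168) = -38*(2*(-8)*(-10) + 168) = -38*(160 + 168) = -38*328 = -12464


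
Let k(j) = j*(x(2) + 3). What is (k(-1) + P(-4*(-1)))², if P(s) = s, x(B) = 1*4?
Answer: 9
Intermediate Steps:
x(B) = 4
k(j) = 7*j (k(j) = j*(4 + 3) = j*7 = 7*j)
(k(-1) + P(-4*(-1)))² = (7*(-1) - 4*(-1))² = (-7 + 4)² = (-3)² = 9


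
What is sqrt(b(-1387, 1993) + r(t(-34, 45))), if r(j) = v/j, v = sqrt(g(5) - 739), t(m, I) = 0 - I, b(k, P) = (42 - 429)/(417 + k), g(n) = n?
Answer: sqrt(3378510 - 188180*I*sqrt(734))/2910 ≈ 0.74874 - 0.40205*I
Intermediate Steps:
b(k, P) = -387/(417 + k)
t(m, I) = -I
v = I*sqrt(734) (v = sqrt(5 - 739) = sqrt(-734) = I*sqrt(734) ≈ 27.092*I)
r(j) = I*sqrt(734)/j (r(j) = (I*sqrt(734))/j = I*sqrt(734)/j)
sqrt(b(-1387, 1993) + r(t(-34, 45))) = sqrt(-387/(417 - 1387) + I*sqrt(734)/((-1*45))) = sqrt(-387/(-970) + I*sqrt(734)/(-45)) = sqrt(-387*(-1/970) + I*sqrt(734)*(-1/45)) = sqrt(387/970 - I*sqrt(734)/45)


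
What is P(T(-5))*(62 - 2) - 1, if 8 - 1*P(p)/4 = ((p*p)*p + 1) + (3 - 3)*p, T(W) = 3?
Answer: -4801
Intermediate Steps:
P(p) = 28 - 4*p³ (P(p) = 32 - 4*(((p*p)*p + 1) + (3 - 3)*p) = 32 - 4*((p²*p + 1) + 0*p) = 32 - 4*((p³ + 1) + 0) = 32 - 4*((1 + p³) + 0) = 32 - 4*(1 + p³) = 32 + (-4 - 4*p³) = 28 - 4*p³)
P(T(-5))*(62 - 2) - 1 = (28 - 4*3³)*(62 - 2) - 1 = (28 - 4*27)*60 - 1 = (28 - 108)*60 - 1 = -80*60 - 1 = -4800 - 1 = -4801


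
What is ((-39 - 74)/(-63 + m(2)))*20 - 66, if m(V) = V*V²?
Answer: -274/11 ≈ -24.909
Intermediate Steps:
m(V) = V³
((-39 - 74)/(-63 + m(2)))*20 - 66 = ((-39 - 74)/(-63 + 2³))*20 - 66 = -113/(-63 + 8)*20 - 66 = -113/(-55)*20 - 66 = -113*(-1/55)*20 - 66 = (113/55)*20 - 66 = 452/11 - 66 = -274/11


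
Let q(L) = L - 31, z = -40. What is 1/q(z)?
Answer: -1/71 ≈ -0.014085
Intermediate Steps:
q(L) = -31 + L
1/q(z) = 1/(-31 - 40) = 1/(-71) = -1/71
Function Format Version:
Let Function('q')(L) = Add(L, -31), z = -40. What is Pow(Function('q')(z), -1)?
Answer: Rational(-1, 71) ≈ -0.014085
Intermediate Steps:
Function('q')(L) = Add(-31, L)
Pow(Function('q')(z), -1) = Pow(Add(-31, -40), -1) = Pow(-71, -1) = Rational(-1, 71)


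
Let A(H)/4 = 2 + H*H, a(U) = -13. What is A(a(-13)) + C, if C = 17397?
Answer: 18081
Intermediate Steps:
A(H) = 8 + 4*H² (A(H) = 4*(2 + H*H) = 4*(2 + H²) = 8 + 4*H²)
A(a(-13)) + C = (8 + 4*(-13)²) + 17397 = (8 + 4*169) + 17397 = (8 + 676) + 17397 = 684 + 17397 = 18081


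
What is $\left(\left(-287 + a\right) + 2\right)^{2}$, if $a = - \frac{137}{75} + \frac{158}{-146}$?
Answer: $\frac{2484724842601}{29975625} \approx 82892.0$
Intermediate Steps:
$a = - \frac{15926}{5475}$ ($a = \left(-137\right) \frac{1}{75} + 158 \left(- \frac{1}{146}\right) = - \frac{137}{75} - \frac{79}{73} = - \frac{15926}{5475} \approx -2.9089$)
$\left(\left(-287 + a\right) + 2\right)^{2} = \left(\left(-287 - \frac{15926}{5475}\right) + 2\right)^{2} = \left(- \frac{1587251}{5475} + 2\right)^{2} = \left(- \frac{1576301}{5475}\right)^{2} = \frac{2484724842601}{29975625}$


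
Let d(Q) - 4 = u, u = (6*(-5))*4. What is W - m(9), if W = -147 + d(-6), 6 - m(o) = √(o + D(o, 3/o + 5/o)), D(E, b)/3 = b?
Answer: -269 + √105/3 ≈ -265.58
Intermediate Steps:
D(E, b) = 3*b
u = -120 (u = -30*4 = -120)
m(o) = 6 - √(o + 24/o) (m(o) = 6 - √(o + 3*(3/o + 5/o)) = 6 - √(o + 3*(8/o)) = 6 - √(o + 24/o))
d(Q) = -116 (d(Q) = 4 - 120 = -116)
W = -263 (W = -147 - 116 = -263)
W - m(9) = -263 - (6 - √(9 + 24/9)) = -263 - (6 - √(9 + 24*(⅑))) = -263 - (6 - √(9 + 8/3)) = -263 - (6 - √(35/3)) = -263 - (6 - √105/3) = -263 + (-6 + √105/3) = -269 + √105/3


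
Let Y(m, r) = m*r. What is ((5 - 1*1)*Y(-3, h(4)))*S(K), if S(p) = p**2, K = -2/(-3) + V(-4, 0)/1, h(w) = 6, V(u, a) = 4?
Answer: -1568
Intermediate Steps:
K = 14/3 (K = -2/(-3) + 4/1 = -2*(-1/3) + 4*1 = 2/3 + 4 = 14/3 ≈ 4.6667)
((5 - 1*1)*Y(-3, h(4)))*S(K) = ((5 - 1*1)*(-3*6))*(14/3)**2 = ((5 - 1)*(-18))*(196/9) = (4*(-18))*(196/9) = -72*196/9 = -1568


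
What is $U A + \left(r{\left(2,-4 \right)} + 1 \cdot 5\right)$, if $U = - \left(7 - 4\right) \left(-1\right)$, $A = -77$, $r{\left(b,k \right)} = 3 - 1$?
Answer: $-224$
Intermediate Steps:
$r{\left(b,k \right)} = 2$
$U = 3$ ($U = - 3 \left(-1\right) = \left(-1\right) \left(-3\right) = 3$)
$U A + \left(r{\left(2,-4 \right)} + 1 \cdot 5\right) = 3 \left(-77\right) + \left(2 + 1 \cdot 5\right) = -231 + \left(2 + 5\right) = -231 + 7 = -224$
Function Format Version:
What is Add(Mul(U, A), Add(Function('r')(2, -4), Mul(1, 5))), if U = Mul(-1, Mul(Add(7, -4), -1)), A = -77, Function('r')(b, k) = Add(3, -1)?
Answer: -224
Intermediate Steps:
Function('r')(b, k) = 2
U = 3 (U = Mul(-1, Mul(3, -1)) = Mul(-1, -3) = 3)
Add(Mul(U, A), Add(Function('r')(2, -4), Mul(1, 5))) = Add(Mul(3, -77), Add(2, Mul(1, 5))) = Add(-231, Add(2, 5)) = Add(-231, 7) = -224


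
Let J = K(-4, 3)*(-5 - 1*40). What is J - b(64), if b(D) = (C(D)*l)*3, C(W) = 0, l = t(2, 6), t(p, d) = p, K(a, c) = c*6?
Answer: -810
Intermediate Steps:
K(a, c) = 6*c
l = 2
J = -810 (J = (6*3)*(-5 - 1*40) = 18*(-5 - 40) = 18*(-45) = -810)
b(D) = 0 (b(D) = (0*2)*3 = 0*3 = 0)
J - b(64) = -810 - 1*0 = -810 + 0 = -810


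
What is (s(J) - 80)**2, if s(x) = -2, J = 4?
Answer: 6724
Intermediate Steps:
(s(J) - 80)**2 = (-2 - 80)**2 = (-82)**2 = 6724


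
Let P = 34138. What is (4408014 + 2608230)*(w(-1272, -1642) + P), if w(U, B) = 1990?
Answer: 253482863232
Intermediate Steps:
(4408014 + 2608230)*(w(-1272, -1642) + P) = (4408014 + 2608230)*(1990 + 34138) = 7016244*36128 = 253482863232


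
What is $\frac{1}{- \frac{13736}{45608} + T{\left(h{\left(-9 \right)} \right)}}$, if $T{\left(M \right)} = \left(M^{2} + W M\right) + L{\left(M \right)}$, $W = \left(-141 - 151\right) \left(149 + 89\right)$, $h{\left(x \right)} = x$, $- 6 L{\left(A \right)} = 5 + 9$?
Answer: $\frac{17103}{10698651077} \approx 1.5986 \cdot 10^{-6}$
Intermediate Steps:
$L{\left(A \right)} = - \frac{7}{3}$ ($L{\left(A \right)} = - \frac{5 + 9}{6} = \left(- \frac{1}{6}\right) 14 = - \frac{7}{3}$)
$W = -69496$ ($W = \left(-292\right) 238 = -69496$)
$T{\left(M \right)} = - \frac{7}{3} + M^{2} - 69496 M$ ($T{\left(M \right)} = \left(M^{2} - 69496 M\right) - \frac{7}{3} = - \frac{7}{3} + M^{2} - 69496 M$)
$\frac{1}{- \frac{13736}{45608} + T{\left(h{\left(-9 \right)} \right)}} = \frac{1}{- \frac{13736}{45608} - \left(- \frac{1876385}{3} - 81\right)} = \frac{1}{\left(-13736\right) \frac{1}{45608} + \left(- \frac{7}{3} + 81 + 625464\right)} = \frac{1}{- \frac{1717}{5701} + \frac{1876628}{3}} = \frac{1}{\frac{10698651077}{17103}} = \frac{17103}{10698651077}$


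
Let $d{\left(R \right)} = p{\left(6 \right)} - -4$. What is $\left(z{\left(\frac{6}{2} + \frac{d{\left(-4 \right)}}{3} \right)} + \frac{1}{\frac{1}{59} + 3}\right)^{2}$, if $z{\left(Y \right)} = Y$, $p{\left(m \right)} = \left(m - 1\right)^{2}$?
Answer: $\frac{48177481}{285156} \approx 168.95$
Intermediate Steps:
$p{\left(m \right)} = \left(-1 + m\right)^{2}$
$d{\left(R \right)} = 29$ ($d{\left(R \right)} = \left(-1 + 6\right)^{2} - -4 = 5^{2} + 4 = 25 + 4 = 29$)
$\left(z{\left(\frac{6}{2} + \frac{d{\left(-4 \right)}}{3} \right)} + \frac{1}{\frac{1}{59} + 3}\right)^{2} = \left(\left(\frac{6}{2} + \frac{29}{3}\right) + \frac{1}{\frac{1}{59} + 3}\right)^{2} = \left(\left(6 \cdot \frac{1}{2} + 29 \cdot \frac{1}{3}\right) + \frac{1}{\frac{1}{59} + 3}\right)^{2} = \left(\left(3 + \frac{29}{3}\right) + \frac{1}{\frac{178}{59}}\right)^{2} = \left(\frac{38}{3} + \frac{59}{178}\right)^{2} = \left(\frac{6941}{534}\right)^{2} = \frac{48177481}{285156}$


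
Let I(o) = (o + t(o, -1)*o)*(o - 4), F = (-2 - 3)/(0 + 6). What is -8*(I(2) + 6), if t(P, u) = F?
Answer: -128/3 ≈ -42.667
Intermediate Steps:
F = -⅚ (F = -5/6 = -5*⅙ = -⅚ ≈ -0.83333)
t(P, u) = -⅚
I(o) = o*(-4 + o)/6 (I(o) = (o - 5*o/6)*(o - 4) = (o/6)*(-4 + o) = o*(-4 + o)/6)
-8*(I(2) + 6) = -8*((⅙)*2*(-4 + 2) + 6) = -8*((⅙)*2*(-2) + 6) = -8*(-⅔ + 6) = -8*16/3 = -128/3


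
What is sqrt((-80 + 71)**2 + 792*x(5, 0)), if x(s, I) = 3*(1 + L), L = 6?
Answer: 3*sqrt(1857) ≈ 129.28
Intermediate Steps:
x(s, I) = 21 (x(s, I) = 3*(1 + 6) = 3*7 = 21)
sqrt((-80 + 71)**2 + 792*x(5, 0)) = sqrt((-80 + 71)**2 + 792*21) = sqrt((-9)**2 + 16632) = sqrt(81 + 16632) = sqrt(16713) = 3*sqrt(1857)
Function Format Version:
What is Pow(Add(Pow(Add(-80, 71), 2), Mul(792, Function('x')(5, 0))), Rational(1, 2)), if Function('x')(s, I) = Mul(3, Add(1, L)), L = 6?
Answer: Mul(3, Pow(1857, Rational(1, 2))) ≈ 129.28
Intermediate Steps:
Function('x')(s, I) = 21 (Function('x')(s, I) = Mul(3, Add(1, 6)) = Mul(3, 7) = 21)
Pow(Add(Pow(Add(-80, 71), 2), Mul(792, Function('x')(5, 0))), Rational(1, 2)) = Pow(Add(Pow(Add(-80, 71), 2), Mul(792, 21)), Rational(1, 2)) = Pow(Add(Pow(-9, 2), 16632), Rational(1, 2)) = Pow(Add(81, 16632), Rational(1, 2)) = Pow(16713, Rational(1, 2)) = Mul(3, Pow(1857, Rational(1, 2)))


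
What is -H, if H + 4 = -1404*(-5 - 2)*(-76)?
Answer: 746932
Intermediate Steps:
H = -746932 (H = -4 - 1404*(-5 - 2)*(-76) = -4 - 1404*(-7)*(-76) = -4 - 52*(-189)*(-76) = -4 + 9828*(-76) = -4 - 746928 = -746932)
-H = -1*(-746932) = 746932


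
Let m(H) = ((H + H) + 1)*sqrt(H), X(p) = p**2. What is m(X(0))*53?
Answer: 0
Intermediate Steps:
m(H) = sqrt(H)*(1 + 2*H) (m(H) = (2*H + 1)*sqrt(H) = (1 + 2*H)*sqrt(H) = sqrt(H)*(1 + 2*H))
m(X(0))*53 = (sqrt(0**2)*(1 + 2*0**2))*53 = (sqrt(0)*(1 + 2*0))*53 = (0*(1 + 0))*53 = (0*1)*53 = 0*53 = 0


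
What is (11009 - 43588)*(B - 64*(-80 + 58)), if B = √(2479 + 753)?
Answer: -45871232 - 130316*√202 ≈ -4.7723e+7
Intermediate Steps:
B = 4*√202 (B = √3232 = 4*√202 ≈ 56.851)
(11009 - 43588)*(B - 64*(-80 + 58)) = (11009 - 43588)*(4*√202 - 64*(-80 + 58)) = -32579*(4*√202 - 64*(-22)) = -32579*(4*√202 + 1408) = -32579*(1408 + 4*√202) = -45871232 - 130316*√202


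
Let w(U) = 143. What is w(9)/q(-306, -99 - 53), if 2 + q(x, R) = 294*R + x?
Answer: -143/44996 ≈ -0.0031781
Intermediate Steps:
q(x, R) = -2 + x + 294*R (q(x, R) = -2 + (294*R + x) = -2 + (x + 294*R) = -2 + x + 294*R)
w(9)/q(-306, -99 - 53) = 143/(-2 - 306 + 294*(-99 - 53)) = 143/(-2 - 306 + 294*(-152)) = 143/(-2 - 306 - 44688) = 143/(-44996) = 143*(-1/44996) = -143/44996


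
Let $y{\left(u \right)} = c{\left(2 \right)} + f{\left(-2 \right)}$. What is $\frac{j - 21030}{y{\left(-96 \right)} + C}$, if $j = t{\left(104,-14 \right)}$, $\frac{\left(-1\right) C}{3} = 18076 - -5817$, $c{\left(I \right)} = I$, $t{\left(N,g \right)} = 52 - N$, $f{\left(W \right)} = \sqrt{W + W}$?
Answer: $\frac{1511094514}{5137592333} + \frac{42164 i}{5137592333} \approx 0.29413 + 8.207 \cdot 10^{-6} i$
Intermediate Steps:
$f{\left(W \right)} = \sqrt{2} \sqrt{W}$ ($f{\left(W \right)} = \sqrt{2 W} = \sqrt{2} \sqrt{W}$)
$C = -71679$ ($C = - 3 \left(18076 - -5817\right) = - 3 \left(18076 + 5817\right) = \left(-3\right) 23893 = -71679$)
$j = -52$ ($j = 52 - 104 = -52$)
$y{\left(u \right)} = 2 + 2 i$ ($y{\left(u \right)} = 2 + \sqrt{2} \sqrt{-2} = 2 + \sqrt{2} i \sqrt{2} = 2 + 2 i$)
$\frac{j - 21030}{y{\left(-96 \right)} + C} = \frac{-52 - 21030}{\left(2 + 2 i\right) - 71679} = - \frac{21082}{-71677 + 2 i} = - 21082 \frac{-71677 - 2 i}{5137592333} = - \frac{21082 \left(-71677 - 2 i\right)}{5137592333}$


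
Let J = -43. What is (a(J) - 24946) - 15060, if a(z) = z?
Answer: -40049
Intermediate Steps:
(a(J) - 24946) - 15060 = (-43 - 24946) - 15060 = -24989 - 15060 = -40049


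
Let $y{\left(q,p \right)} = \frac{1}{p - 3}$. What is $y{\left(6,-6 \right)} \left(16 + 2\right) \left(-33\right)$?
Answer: $66$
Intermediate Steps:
$y{\left(q,p \right)} = \frac{1}{-3 + p}$
$y{\left(6,-6 \right)} \left(16 + 2\right) \left(-33\right) = \frac{16 + 2}{-3 - 6} \left(-33\right) = \frac{1}{-9} \cdot 18 \left(-33\right) = \left(- \frac{1}{9}\right) 18 \left(-33\right) = \left(-2\right) \left(-33\right) = 66$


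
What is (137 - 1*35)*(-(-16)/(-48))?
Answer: -34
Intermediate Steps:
(137 - 1*35)*(-(-16)/(-48)) = (137 - 35)*(-(-16)*(-1)/48) = 102*(-1*1/3) = 102*(-1/3) = -34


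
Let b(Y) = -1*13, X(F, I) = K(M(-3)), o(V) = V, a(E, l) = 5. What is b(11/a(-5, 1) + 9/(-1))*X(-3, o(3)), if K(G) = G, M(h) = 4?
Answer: -52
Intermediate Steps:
X(F, I) = 4
b(Y) = -13
b(11/a(-5, 1) + 9/(-1))*X(-3, o(3)) = -13*4 = -52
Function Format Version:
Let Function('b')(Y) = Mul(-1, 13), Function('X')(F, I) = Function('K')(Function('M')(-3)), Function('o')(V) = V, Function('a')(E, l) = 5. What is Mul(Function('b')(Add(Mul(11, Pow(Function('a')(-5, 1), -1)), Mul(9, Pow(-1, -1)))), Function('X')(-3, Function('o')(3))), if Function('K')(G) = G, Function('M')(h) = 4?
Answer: -52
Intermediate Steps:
Function('X')(F, I) = 4
Function('b')(Y) = -13
Mul(Function('b')(Add(Mul(11, Pow(Function('a')(-5, 1), -1)), Mul(9, Pow(-1, -1)))), Function('X')(-3, Function('o')(3))) = Mul(-13, 4) = -52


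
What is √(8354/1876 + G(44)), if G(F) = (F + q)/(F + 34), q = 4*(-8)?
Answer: √685022338/12194 ≈ 2.1464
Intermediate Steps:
q = -32
G(F) = (-32 + F)/(34 + F) (G(F) = (F - 32)/(F + 34) = (-32 + F)/(34 + F))
√(8354/1876 + G(44)) = √(8354/1876 + (-32 + 44)/(34 + 44)) = √(8354*(1/1876) + 12/78) = √(4177/938 + (1/78)*12) = √(4177/938 + 2/13) = √(56177/12194) = √685022338/12194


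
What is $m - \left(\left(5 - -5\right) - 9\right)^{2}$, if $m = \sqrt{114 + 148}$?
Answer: $-1 + \sqrt{262} \approx 15.186$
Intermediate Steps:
$m = \sqrt{262} \approx 16.186$
$m - \left(\left(5 - -5\right) - 9\right)^{2} = \sqrt{262} - \left(\left(5 - -5\right) - 9\right)^{2} = \sqrt{262} - \left(\left(5 + 5\right) - 9\right)^{2} = \sqrt{262} - \left(10 - 9\right)^{2} = \sqrt{262} - 1^{2} = \sqrt{262} - 1 = -1 + \sqrt{262}$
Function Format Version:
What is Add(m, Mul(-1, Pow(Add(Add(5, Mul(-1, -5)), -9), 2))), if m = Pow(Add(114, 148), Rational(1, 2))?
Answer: Add(-1, Pow(262, Rational(1, 2))) ≈ 15.186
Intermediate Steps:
m = Pow(262, Rational(1, 2)) ≈ 16.186
Add(m, Mul(-1, Pow(Add(Add(5, Mul(-1, -5)), -9), 2))) = Add(Pow(262, Rational(1, 2)), Mul(-1, Pow(Add(Add(5, Mul(-1, -5)), -9), 2))) = Add(Pow(262, Rational(1, 2)), Mul(-1, Pow(Add(Add(5, 5), -9), 2))) = Add(Pow(262, Rational(1, 2)), Mul(-1, Pow(Add(10, -9), 2))) = Add(Pow(262, Rational(1, 2)), Mul(-1, Pow(1, 2))) = Add(Pow(262, Rational(1, 2)), Mul(-1, 1)) = Add(Pow(262, Rational(1, 2)), -1) = Add(-1, Pow(262, Rational(1, 2)))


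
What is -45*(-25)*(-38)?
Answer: -42750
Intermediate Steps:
-45*(-25)*(-38) = 1125*(-38) = -42750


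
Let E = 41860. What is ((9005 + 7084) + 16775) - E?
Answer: -8996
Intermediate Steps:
((9005 + 7084) + 16775) - E = ((9005 + 7084) + 16775) - 1*41860 = (16089 + 16775) - 41860 = 32864 - 41860 = -8996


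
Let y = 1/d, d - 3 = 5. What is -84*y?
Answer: -21/2 ≈ -10.500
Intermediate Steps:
d = 8 (d = 3 + 5 = 8)
y = ⅛ (y = 1/8 = ⅛ ≈ 0.12500)
-84*y = -84*⅛ = -21/2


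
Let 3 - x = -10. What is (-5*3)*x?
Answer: -195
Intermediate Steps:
x = 13 (x = 3 - 1*(-10) = 3 + 10 = 13)
(-5*3)*x = -5*3*13 = -15*13 = -195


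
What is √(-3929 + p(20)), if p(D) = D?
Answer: I*√3909 ≈ 62.522*I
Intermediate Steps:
√(-3929 + p(20)) = √(-3929 + 20) = √(-3909) = I*√3909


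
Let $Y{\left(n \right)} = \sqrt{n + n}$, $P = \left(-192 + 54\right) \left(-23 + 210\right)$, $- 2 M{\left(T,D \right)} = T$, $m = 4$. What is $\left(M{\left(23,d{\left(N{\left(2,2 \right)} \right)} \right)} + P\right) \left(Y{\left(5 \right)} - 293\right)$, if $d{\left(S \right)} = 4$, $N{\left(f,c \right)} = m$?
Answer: $\frac{15129055}{2} - \frac{51635 \sqrt{10}}{2} \approx 7.4829 \cdot 10^{6}$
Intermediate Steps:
$N{\left(f,c \right)} = 4$
$M{\left(T,D \right)} = - \frac{T}{2}$
$P = -25806$ ($P = \left(-138\right) 187 = -25806$)
$Y{\left(n \right)} = \sqrt{2} \sqrt{n}$ ($Y{\left(n \right)} = \sqrt{2 n} = \sqrt{2} \sqrt{n}$)
$\left(M{\left(23,d{\left(N{\left(2,2 \right)} \right)} \right)} + P\right) \left(Y{\left(5 \right)} - 293\right) = \left(\left(- \frac{1}{2}\right) 23 - 25806\right) \left(\sqrt{2} \sqrt{5} - 293\right) = \left(- \frac{23}{2} - 25806\right) \left(\sqrt{10} - 293\right) = - \frac{51635 \left(-293 + \sqrt{10}\right)}{2} = \frac{15129055}{2} - \frac{51635 \sqrt{10}}{2}$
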